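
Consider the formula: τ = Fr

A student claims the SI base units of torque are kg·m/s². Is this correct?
Units of each symbol in τ = Fr:
  F (force): kg·m/s²
  r (lever arm): m

Multiplying the contributions: [kg·m/s²] · [m]
Adding exponents of each base unit: kg: 1, m: 2, s: -2
SI base units of torque: kg·m²/s²

The claimed units kg·m/s² (exponents kg: 1, m: 1, s: -2) do not match the derived units kg·m²/s² (exponents kg: 1, m: 2, s: -2), so the claim is incorrect.

Answer: No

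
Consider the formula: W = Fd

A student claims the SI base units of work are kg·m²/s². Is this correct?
Units of each symbol in W = Fd:
  F (force): kg·m/s²
  d (displacement): m

Multiplying the contributions: [kg·m/s²] · [m]
Adding exponents of each base unit: kg: 1, m: 2, s: -2
SI base units of work: kg·m²/s²

The claimed units kg·m²/s² match the derived units, so the claim is correct.

Answer: Yes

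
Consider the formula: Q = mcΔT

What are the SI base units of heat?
Units of each symbol in Q = mcΔT:
  m (mass): kg
  c (specific heat capacity, in J/(kg·K)): m²/(s²·K)
  ΔT (temperature change): K

Multiplying the contributions: [kg] · [m²/(s²·K)] · [K]
Adding exponents of each base unit: kg: 1, m: 2, s: -2
SI base units of heat: kg·m²/s²

Answer: kg·m²/s²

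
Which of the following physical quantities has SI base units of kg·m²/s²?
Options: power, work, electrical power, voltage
Checking the SI base units of each option:
  power (P = W/t): kg·m²/s³  ✗
  work (W = Fd): kg·m²/s²  ✓ matches
  electrical power (P = IV): kg·m²/s³  ✗
  voltage (V = IR): kg·m²/(s³·A)  ✗

Only work has units kg·m²/s².

Answer: work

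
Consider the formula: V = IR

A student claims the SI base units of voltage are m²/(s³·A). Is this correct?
Units of each symbol in V = IR:
  I (current): A
  R (resistance, in ohms): kg·m²/(s³·A²)

Multiplying the contributions: [A] · [kg·m²/(s³·A²)]
Adding exponents of each base unit: kg: 1, m: 2, s: -3, A: -1
SI base units of voltage: kg·m²/(s³·A)

The claimed units m²/(s³·A) (exponents m: 2, s: -3, A: -1) do not match the derived units kg·m²/(s³·A) (exponents kg: 1, m: 2, s: -3, A: -1), so the claim is incorrect.

Answer: No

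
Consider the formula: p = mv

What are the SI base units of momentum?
Units of each symbol in p = mv:
  m (mass): kg
  v (velocity): m/s

Multiplying the contributions: [kg] · [m/s]
Adding exponents of each base unit: kg: 1, m: 1, s: -1
SI base units of momentum: kg·m/s

Answer: kg·m/s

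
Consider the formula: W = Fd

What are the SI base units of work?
Units of each symbol in W = Fd:
  F (force): kg·m/s²
  d (displacement): m

Multiplying the contributions: [kg·m/s²] · [m]
Adding exponents of each base unit: kg: 1, m: 2, s: -2
SI base units of work: kg·m²/s²

Answer: kg·m²/s²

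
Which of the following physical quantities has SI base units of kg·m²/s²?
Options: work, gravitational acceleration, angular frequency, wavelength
Checking the SI base units of each option:
  work (W = Fd): kg·m²/s²  ✓ matches
  gravitational acceleration (g = GM/r²): m/s²  ✗
  angular frequency (ω = 2πf): 1/s  ✗
  wavelength (λ = v/f): m  ✗

Only work has units kg·m²/s².

Answer: work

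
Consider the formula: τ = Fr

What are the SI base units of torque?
Units of each symbol in τ = Fr:
  F (force): kg·m/s²
  r (lever arm): m

Multiplying the contributions: [kg·m/s²] · [m]
Adding exponents of each base unit: kg: 1, m: 2, s: -2
SI base units of torque: kg·m²/s²

Answer: kg·m²/s²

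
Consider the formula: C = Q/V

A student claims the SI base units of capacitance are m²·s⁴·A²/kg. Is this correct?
Units of each symbol in C = Q/V:
  Q (charge, in coulombs): s·A
  V (voltage, in volts): kg·m²/(s³·A)  → in the denominator, contributes s³·A/(kg·m²)

Multiplying the contributions: [s·A] · [s³·A/(kg·m²)]
Adding exponents of each base unit: kg: -1, m: -2, s: 4, A: 2
SI base units of capacitance: s⁴·A²/(kg·m²)

The claimed units m²·s⁴·A²/kg (exponents kg: -1, m: 2, s: 4, A: 2) do not match the derived units s⁴·A²/(kg·m²) (exponents kg: -1, m: -2, s: 4, A: 2), so the claim is incorrect.

Answer: No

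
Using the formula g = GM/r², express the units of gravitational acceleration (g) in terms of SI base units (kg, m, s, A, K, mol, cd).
Units of each symbol in g = GM/r²:
  G (gravitational constant): m³/(kg·s²)
  M (mass): kg
  r (distance): m  → to the power 2 in the denominator, contributes 1/m²

Multiplying the contributions: [m³/(kg·s²)] · [kg] · [1/m²]
Adding exponents of each base unit: m: 1, s: -2
SI base units of gravitational acceleration: m/s²

Answer: m/s²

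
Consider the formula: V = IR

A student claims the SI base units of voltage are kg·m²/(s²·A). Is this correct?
Units of each symbol in V = IR:
  I (current): A
  R (resistance, in ohms): kg·m²/(s³·A²)

Multiplying the contributions: [A] · [kg·m²/(s³·A²)]
Adding exponents of each base unit: kg: 1, m: 2, s: -3, A: -1
SI base units of voltage: kg·m²/(s³·A)

The claimed units kg·m²/(s²·A) (exponents kg: 1, m: 2, s: -2, A: -1) do not match the derived units kg·m²/(s³·A) (exponents kg: 1, m: 2, s: -3, A: -1), so the claim is incorrect.

Answer: No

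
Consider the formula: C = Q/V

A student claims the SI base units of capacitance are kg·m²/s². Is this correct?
Units of each symbol in C = Q/V:
  Q (charge, in coulombs): s·A
  V (voltage, in volts): kg·m²/(s³·A)  → in the denominator, contributes s³·A/(kg·m²)

Multiplying the contributions: [s·A] · [s³·A/(kg·m²)]
Adding exponents of each base unit: kg: -1, m: -2, s: 4, A: 2
SI base units of capacitance: s⁴·A²/(kg·m²)

The claimed units kg·m²/s² (exponents kg: 1, m: 2, s: -2) do not match the derived units s⁴·A²/(kg·m²) (exponents kg: -1, m: -2, s: 4, A: 2), so the claim is incorrect.

Answer: No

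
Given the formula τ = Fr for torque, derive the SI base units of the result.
Units of each symbol in τ = Fr:
  F (force): kg·m/s²
  r (lever arm): m

Multiplying the contributions: [kg·m/s²] · [m]
Adding exponents of each base unit: kg: 1, m: 2, s: -2
SI base units of torque: kg·m²/s²

Answer: kg·m²/s²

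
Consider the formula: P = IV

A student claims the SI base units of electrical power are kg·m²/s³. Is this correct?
Units of each symbol in P = IV:
  I (current): A
  V (voltage, in volts): kg·m²/(s³·A)

Multiplying the contributions: [A] · [kg·m²/(s³·A)]
Adding exponents of each base unit: kg: 1, m: 2, s: -3
SI base units of electrical power: kg·m²/s³

The claimed units kg·m²/s³ match the derived units, so the claim is correct.

Answer: Yes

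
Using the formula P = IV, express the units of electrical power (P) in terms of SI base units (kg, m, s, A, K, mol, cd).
Units of each symbol in P = IV:
  I (current): A
  V (voltage, in volts): kg·m²/(s³·A)

Multiplying the contributions: [A] · [kg·m²/(s³·A)]
Adding exponents of each base unit: kg: 1, m: 2, s: -3
SI base units of electrical power: kg·m²/s³

Answer: kg·m²/s³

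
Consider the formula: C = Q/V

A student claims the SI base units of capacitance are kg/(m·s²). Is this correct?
Units of each symbol in C = Q/V:
  Q (charge, in coulombs): s·A
  V (voltage, in volts): kg·m²/(s³·A)  → in the denominator, contributes s³·A/(kg·m²)

Multiplying the contributions: [s·A] · [s³·A/(kg·m²)]
Adding exponents of each base unit: kg: -1, m: -2, s: 4, A: 2
SI base units of capacitance: s⁴·A²/(kg·m²)

The claimed units kg/(m·s²) (exponents kg: 1, m: -1, s: -2) do not match the derived units s⁴·A²/(kg·m²) (exponents kg: -1, m: -2, s: 4, A: 2), so the claim is incorrect.

Answer: No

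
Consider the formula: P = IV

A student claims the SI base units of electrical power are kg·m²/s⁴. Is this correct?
Units of each symbol in P = IV:
  I (current): A
  V (voltage, in volts): kg·m²/(s³·A)

Multiplying the contributions: [A] · [kg·m²/(s³·A)]
Adding exponents of each base unit: kg: 1, m: 2, s: -3
SI base units of electrical power: kg·m²/s³

The claimed units kg·m²/s⁴ (exponents kg: 1, m: 2, s: -4) do not match the derived units kg·m²/s³ (exponents kg: 1, m: 2, s: -3), so the claim is incorrect.

Answer: No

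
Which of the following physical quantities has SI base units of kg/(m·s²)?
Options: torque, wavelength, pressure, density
Checking the SI base units of each option:
  torque (τ = Fr): kg·m²/s²  ✗
  wavelength (λ = v/f): m  ✗
  pressure (P = F/A): kg/(m·s²)  ✓ matches
  density (ρ = m/V): kg/m³  ✗

Only pressure has units kg/(m·s²).

Answer: pressure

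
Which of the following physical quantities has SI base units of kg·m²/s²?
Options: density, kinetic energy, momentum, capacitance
Checking the SI base units of each option:
  density (ρ = m/V): kg/m³  ✗
  kinetic energy (E = ½mv²): kg·m²/s²  ✓ matches
  momentum (p = mv): kg·m/s  ✗
  capacitance (C = Q/V): s⁴·A²/(kg·m²)  ✗

Only kinetic energy has units kg·m²/s².

Answer: kinetic energy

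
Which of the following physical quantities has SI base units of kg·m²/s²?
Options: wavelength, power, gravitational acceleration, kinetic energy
Checking the SI base units of each option:
  wavelength (λ = v/f): m  ✗
  power (P = W/t): kg·m²/s³  ✗
  gravitational acceleration (g = GM/r²): m/s²  ✗
  kinetic energy (E = ½mv²): kg·m²/s²  ✓ matches

Only kinetic energy has units kg·m²/s².

Answer: kinetic energy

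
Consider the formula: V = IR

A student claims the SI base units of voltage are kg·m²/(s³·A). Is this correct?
Units of each symbol in V = IR:
  I (current): A
  R (resistance, in ohms): kg·m²/(s³·A²)

Multiplying the contributions: [A] · [kg·m²/(s³·A²)]
Adding exponents of each base unit: kg: 1, m: 2, s: -3, A: -1
SI base units of voltage: kg·m²/(s³·A)

The claimed units kg·m²/(s³·A) match the derived units, so the claim is correct.

Answer: Yes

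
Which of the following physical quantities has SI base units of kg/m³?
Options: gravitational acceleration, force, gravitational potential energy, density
Checking the SI base units of each option:
  gravitational acceleration (g = GM/r²): m/s²  ✗
  force (F = ma): kg·m/s²  ✗
  gravitational potential energy (U = -GMm/r): kg·m²/s²  ✗
  density (ρ = m/V): kg/m³  ✓ matches

Only density has units kg/m³.

Answer: density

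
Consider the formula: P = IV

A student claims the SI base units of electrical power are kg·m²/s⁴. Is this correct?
Units of each symbol in P = IV:
  I (current): A
  V (voltage, in volts): kg·m²/(s³·A)

Multiplying the contributions: [A] · [kg·m²/(s³·A)]
Adding exponents of each base unit: kg: 1, m: 2, s: -3
SI base units of electrical power: kg·m²/s³

The claimed units kg·m²/s⁴ (exponents kg: 1, m: 2, s: -4) do not match the derived units kg·m²/s³ (exponents kg: 1, m: 2, s: -3), so the claim is incorrect.

Answer: No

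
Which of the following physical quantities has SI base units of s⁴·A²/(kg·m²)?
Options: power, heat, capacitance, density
Checking the SI base units of each option:
  power (P = W/t): kg·m²/s³  ✗
  heat (Q = mcΔT): kg·m²/s²  ✗
  capacitance (C = Q/V): s⁴·A²/(kg·m²)  ✓ matches
  density (ρ = m/V): kg/m³  ✗

Only capacitance has units s⁴·A²/(kg·m²).

Answer: capacitance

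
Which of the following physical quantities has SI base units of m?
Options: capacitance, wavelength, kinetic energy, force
Checking the SI base units of each option:
  capacitance (C = Q/V): s⁴·A²/(kg·m²)  ✗
  wavelength (λ = v/f): m  ✓ matches
  kinetic energy (E = ½mv²): kg·m²/s²  ✗
  force (F = ma): kg·m/s²  ✗

Only wavelength has units m.

Answer: wavelength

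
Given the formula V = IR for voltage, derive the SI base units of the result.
Units of each symbol in V = IR:
  I (current): A
  R (resistance, in ohms): kg·m²/(s³·A²)

Multiplying the contributions: [A] · [kg·m²/(s³·A²)]
Adding exponents of each base unit: kg: 1, m: 2, s: -3, A: -1
SI base units of voltage: kg·m²/(s³·A)

Answer: kg·m²/(s³·A)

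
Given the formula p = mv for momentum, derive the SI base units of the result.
Units of each symbol in p = mv:
  m (mass): kg
  v (velocity): m/s

Multiplying the contributions: [kg] · [m/s]
Adding exponents of each base unit: kg: 1, m: 1, s: -1
SI base units of momentum: kg·m/s

Answer: kg·m/s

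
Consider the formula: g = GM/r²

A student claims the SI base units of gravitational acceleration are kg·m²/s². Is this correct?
Units of each symbol in g = GM/r²:
  G (gravitational constant): m³/(kg·s²)
  M (mass): kg
  r (distance): m  → to the power 2 in the denominator, contributes 1/m²

Multiplying the contributions: [m³/(kg·s²)] · [kg] · [1/m²]
Adding exponents of each base unit: m: 1, s: -2
SI base units of gravitational acceleration: m/s²

The claimed units kg·m²/s² (exponents kg: 1, m: 2, s: -2) do not match the derived units m/s² (exponents m: 1, s: -2), so the claim is incorrect.

Answer: No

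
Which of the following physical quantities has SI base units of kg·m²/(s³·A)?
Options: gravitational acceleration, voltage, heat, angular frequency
Checking the SI base units of each option:
  gravitational acceleration (g = GM/r²): m/s²  ✗
  voltage (V = IR): kg·m²/(s³·A)  ✓ matches
  heat (Q = mcΔT): kg·m²/s²  ✗
  angular frequency (ω = 2πf): 1/s  ✗

Only voltage has units kg·m²/(s³·A).

Answer: voltage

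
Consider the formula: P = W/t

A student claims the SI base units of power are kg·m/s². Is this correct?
Units of each symbol in P = W/t:
  W (work): kg·m²/s²
  t (time): s  → in the denominator, contributes 1/s

Multiplying the contributions: [kg·m²/s²] · [1/s]
Adding exponents of each base unit: kg: 1, m: 2, s: -3
SI base units of power: kg·m²/s³

The claimed units kg·m/s² (exponents kg: 1, m: 1, s: -2) do not match the derived units kg·m²/s³ (exponents kg: 1, m: 2, s: -3), so the claim is incorrect.

Answer: No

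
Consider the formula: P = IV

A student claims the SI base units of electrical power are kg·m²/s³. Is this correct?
Units of each symbol in P = IV:
  I (current): A
  V (voltage, in volts): kg·m²/(s³·A)

Multiplying the contributions: [A] · [kg·m²/(s³·A)]
Adding exponents of each base unit: kg: 1, m: 2, s: -3
SI base units of electrical power: kg·m²/s³

The claimed units kg·m²/s³ match the derived units, so the claim is correct.

Answer: Yes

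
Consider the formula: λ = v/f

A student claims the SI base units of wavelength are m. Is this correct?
Units of each symbol in λ = v/f:
  v (wave speed): m/s
  f (frequency): 1/s  → in the denominator, contributes s

Multiplying the contributions: [m/s] · [s]
Adding exponents of each base unit: m: 1
SI base units of wavelength: m

The claimed units m match the derived units, so the claim is correct.

Answer: Yes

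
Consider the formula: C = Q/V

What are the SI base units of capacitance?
Units of each symbol in C = Q/V:
  Q (charge, in coulombs): s·A
  V (voltage, in volts): kg·m²/(s³·A)  → in the denominator, contributes s³·A/(kg·m²)

Multiplying the contributions: [s·A] · [s³·A/(kg·m²)]
Adding exponents of each base unit: kg: -1, m: -2, s: 4, A: 2
SI base units of capacitance: s⁴·A²/(kg·m²)

Answer: s⁴·A²/(kg·m²)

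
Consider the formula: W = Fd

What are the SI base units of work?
Units of each symbol in W = Fd:
  F (force): kg·m/s²
  d (displacement): m

Multiplying the contributions: [kg·m/s²] · [m]
Adding exponents of each base unit: kg: 1, m: 2, s: -2
SI base units of work: kg·m²/s²

Answer: kg·m²/s²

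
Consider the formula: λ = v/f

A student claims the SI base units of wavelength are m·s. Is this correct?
Units of each symbol in λ = v/f:
  v (wave speed): m/s
  f (frequency): 1/s  → in the denominator, contributes s

Multiplying the contributions: [m/s] · [s]
Adding exponents of each base unit: m: 1
SI base units of wavelength: m

The claimed units m·s (exponents m: 1, s: 1) do not match the derived units m (exponents m: 1), so the claim is incorrect.

Answer: No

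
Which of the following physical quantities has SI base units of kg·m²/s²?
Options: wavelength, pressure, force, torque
Checking the SI base units of each option:
  wavelength (λ = v/f): m  ✗
  pressure (P = F/A): kg/(m·s²)  ✗
  force (F = ma): kg·m/s²  ✗
  torque (τ = Fr): kg·m²/s²  ✓ matches

Only torque has units kg·m²/s².

Answer: torque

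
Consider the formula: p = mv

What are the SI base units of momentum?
Units of each symbol in p = mv:
  m (mass): kg
  v (velocity): m/s

Multiplying the contributions: [kg] · [m/s]
Adding exponents of each base unit: kg: 1, m: 1, s: -1
SI base units of momentum: kg·m/s

Answer: kg·m/s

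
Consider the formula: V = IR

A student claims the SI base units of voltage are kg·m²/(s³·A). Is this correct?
Units of each symbol in V = IR:
  I (current): A
  R (resistance, in ohms): kg·m²/(s³·A²)

Multiplying the contributions: [A] · [kg·m²/(s³·A²)]
Adding exponents of each base unit: kg: 1, m: 2, s: -3, A: -1
SI base units of voltage: kg·m²/(s³·A)

The claimed units kg·m²/(s³·A) match the derived units, so the claim is correct.

Answer: Yes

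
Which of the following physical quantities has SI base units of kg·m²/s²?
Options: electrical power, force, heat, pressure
Checking the SI base units of each option:
  electrical power (P = IV): kg·m²/s³  ✗
  force (F = ma): kg·m/s²  ✗
  heat (Q = mcΔT): kg·m²/s²  ✓ matches
  pressure (P = F/A): kg/(m·s²)  ✗

Only heat has units kg·m²/s².

Answer: heat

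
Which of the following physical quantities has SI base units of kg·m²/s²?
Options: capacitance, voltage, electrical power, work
Checking the SI base units of each option:
  capacitance (C = Q/V): s⁴·A²/(kg·m²)  ✗
  voltage (V = IR): kg·m²/(s³·A)  ✗
  electrical power (P = IV): kg·m²/s³  ✗
  work (W = Fd): kg·m²/s²  ✓ matches

Only work has units kg·m²/s².

Answer: work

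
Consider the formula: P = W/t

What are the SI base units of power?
Units of each symbol in P = W/t:
  W (work): kg·m²/s²
  t (time): s  → in the denominator, contributes 1/s

Multiplying the contributions: [kg·m²/s²] · [1/s]
Adding exponents of each base unit: kg: 1, m: 2, s: -3
SI base units of power: kg·m²/s³

Answer: kg·m²/s³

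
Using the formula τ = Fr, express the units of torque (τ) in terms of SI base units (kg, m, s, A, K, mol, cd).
Units of each symbol in τ = Fr:
  F (force): kg·m/s²
  r (lever arm): m

Multiplying the contributions: [kg·m/s²] · [m]
Adding exponents of each base unit: kg: 1, m: 2, s: -2
SI base units of torque: kg·m²/s²

Answer: kg·m²/s²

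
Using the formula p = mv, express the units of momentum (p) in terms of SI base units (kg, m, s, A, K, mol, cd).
Units of each symbol in p = mv:
  m (mass): kg
  v (velocity): m/s

Multiplying the contributions: [kg] · [m/s]
Adding exponents of each base unit: kg: 1, m: 1, s: -1
SI base units of momentum: kg·m/s

Answer: kg·m/s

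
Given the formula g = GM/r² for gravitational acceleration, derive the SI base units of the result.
Units of each symbol in g = GM/r²:
  G (gravitational constant): m³/(kg·s²)
  M (mass): kg
  r (distance): m  → to the power 2 in the denominator, contributes 1/m²

Multiplying the contributions: [m³/(kg·s²)] · [kg] · [1/m²]
Adding exponents of each base unit: m: 1, s: -2
SI base units of gravitational acceleration: m/s²

Answer: m/s²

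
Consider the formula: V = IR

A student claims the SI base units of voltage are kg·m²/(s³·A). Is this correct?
Units of each symbol in V = IR:
  I (current): A
  R (resistance, in ohms): kg·m²/(s³·A²)

Multiplying the contributions: [A] · [kg·m²/(s³·A²)]
Adding exponents of each base unit: kg: 1, m: 2, s: -3, A: -1
SI base units of voltage: kg·m²/(s³·A)

The claimed units kg·m²/(s³·A) match the derived units, so the claim is correct.

Answer: Yes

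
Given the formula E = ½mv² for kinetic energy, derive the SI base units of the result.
Units of each symbol in E = ½mv²:
  m (mass): kg
  v (speed): m/s  → to the power 2, contributes m²/s²
  The factor ½ is dimensionless.

Multiplying the contributions: [kg] · [m²/s²]
Adding exponents of each base unit: kg: 1, m: 2, s: -2
SI base units of kinetic energy: kg·m²/s²

Answer: kg·m²/s²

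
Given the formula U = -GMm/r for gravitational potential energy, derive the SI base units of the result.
Units of each symbol in U = -GMm/r:
  G (gravitational constant): m³/(kg·s²)
  M (mass): kg
  m (mass): kg
  r (distance): m  → in the denominator, contributes 1/m
  The minus sign does not affect the units.

Multiplying the contributions: [m³/(kg·s²)] · [kg] · [kg] · [1/m]
Adding exponents of each base unit: kg: 1, m: 2, s: -2
SI base units of gravitational potential energy: kg·m²/s²

Answer: kg·m²/s²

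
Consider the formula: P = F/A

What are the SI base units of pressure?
Units of each symbol in P = F/A:
  F (force): kg·m/s²
  A (area): m²  → in the denominator, contributes 1/m²

Multiplying the contributions: [kg·m/s²] · [1/m²]
Adding exponents of each base unit: kg: 1, m: -1, s: -2
SI base units of pressure: kg/(m·s²)

Answer: kg/(m·s²)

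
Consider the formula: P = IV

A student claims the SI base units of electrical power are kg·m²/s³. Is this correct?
Units of each symbol in P = IV:
  I (current): A
  V (voltage, in volts): kg·m²/(s³·A)

Multiplying the contributions: [A] · [kg·m²/(s³·A)]
Adding exponents of each base unit: kg: 1, m: 2, s: -3
SI base units of electrical power: kg·m²/s³

The claimed units kg·m²/s³ match the derived units, so the claim is correct.

Answer: Yes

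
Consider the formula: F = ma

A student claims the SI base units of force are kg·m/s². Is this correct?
Units of each symbol in F = ma:
  m (mass): kg
  a (acceleration): m/s²

Multiplying the contributions: [kg] · [m/s²]
Adding exponents of each base unit: kg: 1, m: 1, s: -2
SI base units of force: kg·m/s²

The claimed units kg·m/s² match the derived units, so the claim is correct.

Answer: Yes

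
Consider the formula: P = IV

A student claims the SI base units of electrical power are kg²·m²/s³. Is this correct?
Units of each symbol in P = IV:
  I (current): A
  V (voltage, in volts): kg·m²/(s³·A)

Multiplying the contributions: [A] · [kg·m²/(s³·A)]
Adding exponents of each base unit: kg: 1, m: 2, s: -3
SI base units of electrical power: kg·m²/s³

The claimed units kg²·m²/s³ (exponents kg: 2, m: 2, s: -3) do not match the derived units kg·m²/s³ (exponents kg: 1, m: 2, s: -3), so the claim is incorrect.

Answer: No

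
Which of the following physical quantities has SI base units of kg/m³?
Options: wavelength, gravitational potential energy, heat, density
Checking the SI base units of each option:
  wavelength (λ = v/f): m  ✗
  gravitational potential energy (U = -GMm/r): kg·m²/s²  ✗
  heat (Q = mcΔT): kg·m²/s²  ✗
  density (ρ = m/V): kg/m³  ✓ matches

Only density has units kg/m³.

Answer: density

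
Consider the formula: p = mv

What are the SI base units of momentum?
Units of each symbol in p = mv:
  m (mass): kg
  v (velocity): m/s

Multiplying the contributions: [kg] · [m/s]
Adding exponents of each base unit: kg: 1, m: 1, s: -1
SI base units of momentum: kg·m/s

Answer: kg·m/s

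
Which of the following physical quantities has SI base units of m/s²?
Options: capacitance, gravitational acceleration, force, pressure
Checking the SI base units of each option:
  capacitance (C = Q/V): s⁴·A²/(kg·m²)  ✗
  gravitational acceleration (g = GM/r²): m/s²  ✓ matches
  force (F = ma): kg·m/s²  ✗
  pressure (P = F/A): kg/(m·s²)  ✗

Only gravitational acceleration has units m/s².

Answer: gravitational acceleration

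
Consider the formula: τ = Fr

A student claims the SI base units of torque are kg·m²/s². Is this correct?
Units of each symbol in τ = Fr:
  F (force): kg·m/s²
  r (lever arm): m

Multiplying the contributions: [kg·m/s²] · [m]
Adding exponents of each base unit: kg: 1, m: 2, s: -2
SI base units of torque: kg·m²/s²

The claimed units kg·m²/s² match the derived units, so the claim is correct.

Answer: Yes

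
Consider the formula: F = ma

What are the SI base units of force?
Units of each symbol in F = ma:
  m (mass): kg
  a (acceleration): m/s²

Multiplying the contributions: [kg] · [m/s²]
Adding exponents of each base unit: kg: 1, m: 1, s: -2
SI base units of force: kg·m/s²

Answer: kg·m/s²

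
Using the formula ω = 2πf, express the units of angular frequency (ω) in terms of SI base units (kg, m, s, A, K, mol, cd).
Units of each symbol in ω = 2πf:
  f (frequency): 1/s
  The factor 2π is dimensionless.

Multiplying the contributions: [1/s]
Adding exponents of each base unit: s: -1
SI base units of angular frequency: 1/s

Answer: 1/s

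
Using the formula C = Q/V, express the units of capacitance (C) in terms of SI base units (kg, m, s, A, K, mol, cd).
Units of each symbol in C = Q/V:
  Q (charge, in coulombs): s·A
  V (voltage, in volts): kg·m²/(s³·A)  → in the denominator, contributes s³·A/(kg·m²)

Multiplying the contributions: [s·A] · [s³·A/(kg·m²)]
Adding exponents of each base unit: kg: -1, m: -2, s: 4, A: 2
SI base units of capacitance: s⁴·A²/(kg·m²)

Answer: s⁴·A²/(kg·m²)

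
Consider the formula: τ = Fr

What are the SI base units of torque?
Units of each symbol in τ = Fr:
  F (force): kg·m/s²
  r (lever arm): m

Multiplying the contributions: [kg·m/s²] · [m]
Adding exponents of each base unit: kg: 1, m: 2, s: -2
SI base units of torque: kg·m²/s²

Answer: kg·m²/s²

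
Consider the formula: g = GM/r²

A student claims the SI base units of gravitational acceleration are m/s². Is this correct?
Units of each symbol in g = GM/r²:
  G (gravitational constant): m³/(kg·s²)
  M (mass): kg
  r (distance): m  → to the power 2 in the denominator, contributes 1/m²

Multiplying the contributions: [m³/(kg·s²)] · [kg] · [1/m²]
Adding exponents of each base unit: m: 1, s: -2
SI base units of gravitational acceleration: m/s²

The claimed units m/s² match the derived units, so the claim is correct.

Answer: Yes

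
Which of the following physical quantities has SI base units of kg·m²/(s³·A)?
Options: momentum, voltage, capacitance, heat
Checking the SI base units of each option:
  momentum (p = mv): kg·m/s  ✗
  voltage (V = IR): kg·m²/(s³·A)  ✓ matches
  capacitance (C = Q/V): s⁴·A²/(kg·m²)  ✗
  heat (Q = mcΔT): kg·m²/s²  ✗

Only voltage has units kg·m²/(s³·A).

Answer: voltage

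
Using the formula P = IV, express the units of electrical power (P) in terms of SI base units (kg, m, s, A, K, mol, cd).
Units of each symbol in P = IV:
  I (current): A
  V (voltage, in volts): kg·m²/(s³·A)

Multiplying the contributions: [A] · [kg·m²/(s³·A)]
Adding exponents of each base unit: kg: 1, m: 2, s: -3
SI base units of electrical power: kg·m²/s³

Answer: kg·m²/s³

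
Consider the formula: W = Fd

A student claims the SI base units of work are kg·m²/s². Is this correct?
Units of each symbol in W = Fd:
  F (force): kg·m/s²
  d (displacement): m

Multiplying the contributions: [kg·m/s²] · [m]
Adding exponents of each base unit: kg: 1, m: 2, s: -2
SI base units of work: kg·m²/s²

The claimed units kg·m²/s² match the derived units, so the claim is correct.

Answer: Yes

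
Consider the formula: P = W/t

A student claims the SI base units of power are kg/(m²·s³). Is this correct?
Units of each symbol in P = W/t:
  W (work): kg·m²/s²
  t (time): s  → in the denominator, contributes 1/s

Multiplying the contributions: [kg·m²/s²] · [1/s]
Adding exponents of each base unit: kg: 1, m: 2, s: -3
SI base units of power: kg·m²/s³

The claimed units kg/(m²·s³) (exponents kg: 1, m: -2, s: -3) do not match the derived units kg·m²/s³ (exponents kg: 1, m: 2, s: -3), so the claim is incorrect.

Answer: No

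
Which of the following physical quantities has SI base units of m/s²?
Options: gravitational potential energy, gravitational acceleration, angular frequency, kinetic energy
Checking the SI base units of each option:
  gravitational potential energy (U = -GMm/r): kg·m²/s²  ✗
  gravitational acceleration (g = GM/r²): m/s²  ✓ matches
  angular frequency (ω = 2πf): 1/s  ✗
  kinetic energy (E = ½mv²): kg·m²/s²  ✗

Only gravitational acceleration has units m/s².

Answer: gravitational acceleration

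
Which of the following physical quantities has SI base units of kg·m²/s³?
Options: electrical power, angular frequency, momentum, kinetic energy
Checking the SI base units of each option:
  electrical power (P = IV): kg·m²/s³  ✓ matches
  angular frequency (ω = 2πf): 1/s  ✗
  momentum (p = mv): kg·m/s  ✗
  kinetic energy (E = ½mv²): kg·m²/s²  ✗

Only electrical power has units kg·m²/s³.

Answer: electrical power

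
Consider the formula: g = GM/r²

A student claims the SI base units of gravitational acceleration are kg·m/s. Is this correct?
Units of each symbol in g = GM/r²:
  G (gravitational constant): m³/(kg·s²)
  M (mass): kg
  r (distance): m  → to the power 2 in the denominator, contributes 1/m²

Multiplying the contributions: [m³/(kg·s²)] · [kg] · [1/m²]
Adding exponents of each base unit: m: 1, s: -2
SI base units of gravitational acceleration: m/s²

The claimed units kg·m/s (exponents kg: 1, m: 1, s: -1) do not match the derived units m/s² (exponents m: 1, s: -2), so the claim is incorrect.

Answer: No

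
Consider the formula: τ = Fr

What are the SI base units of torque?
Units of each symbol in τ = Fr:
  F (force): kg·m/s²
  r (lever arm): m

Multiplying the contributions: [kg·m/s²] · [m]
Adding exponents of each base unit: kg: 1, m: 2, s: -2
SI base units of torque: kg·m²/s²

Answer: kg·m²/s²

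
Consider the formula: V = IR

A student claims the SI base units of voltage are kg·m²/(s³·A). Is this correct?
Units of each symbol in V = IR:
  I (current): A
  R (resistance, in ohms): kg·m²/(s³·A²)

Multiplying the contributions: [A] · [kg·m²/(s³·A²)]
Adding exponents of each base unit: kg: 1, m: 2, s: -3, A: -1
SI base units of voltage: kg·m²/(s³·A)

The claimed units kg·m²/(s³·A) match the derived units, so the claim is correct.

Answer: Yes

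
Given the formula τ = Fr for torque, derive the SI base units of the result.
Units of each symbol in τ = Fr:
  F (force): kg·m/s²
  r (lever arm): m

Multiplying the contributions: [kg·m/s²] · [m]
Adding exponents of each base unit: kg: 1, m: 2, s: -2
SI base units of torque: kg·m²/s²

Answer: kg·m²/s²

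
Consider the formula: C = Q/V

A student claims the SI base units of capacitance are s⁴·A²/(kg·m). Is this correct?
Units of each symbol in C = Q/V:
  Q (charge, in coulombs): s·A
  V (voltage, in volts): kg·m²/(s³·A)  → in the denominator, contributes s³·A/(kg·m²)

Multiplying the contributions: [s·A] · [s³·A/(kg·m²)]
Adding exponents of each base unit: kg: -1, m: -2, s: 4, A: 2
SI base units of capacitance: s⁴·A²/(kg·m²)

The claimed units s⁴·A²/(kg·m) (exponents kg: -1, m: -1, s: 4, A: 2) do not match the derived units s⁴·A²/(kg·m²) (exponents kg: -1, m: -2, s: 4, A: 2), so the claim is incorrect.

Answer: No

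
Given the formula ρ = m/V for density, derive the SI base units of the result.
Units of each symbol in ρ = m/V:
  m (mass): kg
  V (volume): m³  → in the denominator, contributes 1/m³

Multiplying the contributions: [kg] · [1/m³]
Adding exponents of each base unit: kg: 1, m: -3
SI base units of density: kg/m³

Answer: kg/m³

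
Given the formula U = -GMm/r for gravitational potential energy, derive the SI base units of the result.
Units of each symbol in U = -GMm/r:
  G (gravitational constant): m³/(kg·s²)
  M (mass): kg
  m (mass): kg
  r (distance): m  → in the denominator, contributes 1/m
  The minus sign does not affect the units.

Multiplying the contributions: [m³/(kg·s²)] · [kg] · [kg] · [1/m]
Adding exponents of each base unit: kg: 1, m: 2, s: -2
SI base units of gravitational potential energy: kg·m²/s²

Answer: kg·m²/s²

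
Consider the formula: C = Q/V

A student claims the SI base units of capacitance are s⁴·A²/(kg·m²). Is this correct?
Units of each symbol in C = Q/V:
  Q (charge, in coulombs): s·A
  V (voltage, in volts): kg·m²/(s³·A)  → in the denominator, contributes s³·A/(kg·m²)

Multiplying the contributions: [s·A] · [s³·A/(kg·m²)]
Adding exponents of each base unit: kg: -1, m: -2, s: 4, A: 2
SI base units of capacitance: s⁴·A²/(kg·m²)

The claimed units s⁴·A²/(kg·m²) match the derived units, so the claim is correct.

Answer: Yes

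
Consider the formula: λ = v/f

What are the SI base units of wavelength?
Units of each symbol in λ = v/f:
  v (wave speed): m/s
  f (frequency): 1/s  → in the denominator, contributes s

Multiplying the contributions: [m/s] · [s]
Adding exponents of each base unit: m: 1
SI base units of wavelength: m

Answer: m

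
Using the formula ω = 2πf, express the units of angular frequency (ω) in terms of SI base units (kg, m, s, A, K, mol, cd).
Units of each symbol in ω = 2πf:
  f (frequency): 1/s
  The factor 2π is dimensionless.

Multiplying the contributions: [1/s]
Adding exponents of each base unit: s: -1
SI base units of angular frequency: 1/s

Answer: 1/s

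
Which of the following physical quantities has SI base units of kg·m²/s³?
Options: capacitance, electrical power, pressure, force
Checking the SI base units of each option:
  capacitance (C = Q/V): s⁴·A²/(kg·m²)  ✗
  electrical power (P = IV): kg·m²/s³  ✓ matches
  pressure (P = F/A): kg/(m·s²)  ✗
  force (F = ma): kg·m/s²  ✗

Only electrical power has units kg·m²/s³.

Answer: electrical power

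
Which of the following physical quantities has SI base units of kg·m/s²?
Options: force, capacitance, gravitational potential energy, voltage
Checking the SI base units of each option:
  force (F = ma): kg·m/s²  ✓ matches
  capacitance (C = Q/V): s⁴·A²/(kg·m²)  ✗
  gravitational potential energy (U = -GMm/r): kg·m²/s²  ✗
  voltage (V = IR): kg·m²/(s³·A)  ✗

Only force has units kg·m/s².

Answer: force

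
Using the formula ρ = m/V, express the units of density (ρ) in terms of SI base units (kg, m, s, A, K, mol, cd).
Units of each symbol in ρ = m/V:
  m (mass): kg
  V (volume): m³  → in the denominator, contributes 1/m³

Multiplying the contributions: [kg] · [1/m³]
Adding exponents of each base unit: kg: 1, m: -3
SI base units of density: kg/m³

Answer: kg/m³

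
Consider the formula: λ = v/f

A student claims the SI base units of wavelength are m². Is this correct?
Units of each symbol in λ = v/f:
  v (wave speed): m/s
  f (frequency): 1/s  → in the denominator, contributes s

Multiplying the contributions: [m/s] · [s]
Adding exponents of each base unit: m: 1
SI base units of wavelength: m

The claimed units m² (exponents m: 2) do not match the derived units m (exponents m: 1), so the claim is incorrect.

Answer: No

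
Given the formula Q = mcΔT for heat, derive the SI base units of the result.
Units of each symbol in Q = mcΔT:
  m (mass): kg
  c (specific heat capacity, in J/(kg·K)): m²/(s²·K)
  ΔT (temperature change): K

Multiplying the contributions: [kg] · [m²/(s²·K)] · [K]
Adding exponents of each base unit: kg: 1, m: 2, s: -2
SI base units of heat: kg·m²/s²

Answer: kg·m²/s²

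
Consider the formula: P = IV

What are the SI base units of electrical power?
Units of each symbol in P = IV:
  I (current): A
  V (voltage, in volts): kg·m²/(s³·A)

Multiplying the contributions: [A] · [kg·m²/(s³·A)]
Adding exponents of each base unit: kg: 1, m: 2, s: -3
SI base units of electrical power: kg·m²/s³

Answer: kg·m²/s³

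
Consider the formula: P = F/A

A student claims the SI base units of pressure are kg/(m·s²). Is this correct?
Units of each symbol in P = F/A:
  F (force): kg·m/s²
  A (area): m²  → in the denominator, contributes 1/m²

Multiplying the contributions: [kg·m/s²] · [1/m²]
Adding exponents of each base unit: kg: 1, m: -1, s: -2
SI base units of pressure: kg/(m·s²)

The claimed units kg/(m·s²) match the derived units, so the claim is correct.

Answer: Yes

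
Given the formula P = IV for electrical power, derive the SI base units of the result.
Units of each symbol in P = IV:
  I (current): A
  V (voltage, in volts): kg·m²/(s³·A)

Multiplying the contributions: [A] · [kg·m²/(s³·A)]
Adding exponents of each base unit: kg: 1, m: 2, s: -3
SI base units of electrical power: kg·m²/s³

Answer: kg·m²/s³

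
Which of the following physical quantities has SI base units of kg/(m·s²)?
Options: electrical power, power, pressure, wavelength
Checking the SI base units of each option:
  electrical power (P = IV): kg·m²/s³  ✗
  power (P = W/t): kg·m²/s³  ✗
  pressure (P = F/A): kg/(m·s²)  ✓ matches
  wavelength (λ = v/f): m  ✗

Only pressure has units kg/(m·s²).

Answer: pressure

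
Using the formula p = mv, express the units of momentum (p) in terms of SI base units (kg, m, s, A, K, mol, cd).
Units of each symbol in p = mv:
  m (mass): kg
  v (velocity): m/s

Multiplying the contributions: [kg] · [m/s]
Adding exponents of each base unit: kg: 1, m: 1, s: -1
SI base units of momentum: kg·m/s

Answer: kg·m/s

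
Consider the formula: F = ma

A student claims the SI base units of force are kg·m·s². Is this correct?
Units of each symbol in F = ma:
  m (mass): kg
  a (acceleration): m/s²

Multiplying the contributions: [kg] · [m/s²]
Adding exponents of each base unit: kg: 1, m: 1, s: -2
SI base units of force: kg·m/s²

The claimed units kg·m·s² (exponents kg: 1, m: 1, s: 2) do not match the derived units kg·m/s² (exponents kg: 1, m: 1, s: -2), so the claim is incorrect.

Answer: No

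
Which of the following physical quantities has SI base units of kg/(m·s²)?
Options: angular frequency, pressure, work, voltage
Checking the SI base units of each option:
  angular frequency (ω = 2πf): 1/s  ✗
  pressure (P = F/A): kg/(m·s²)  ✓ matches
  work (W = Fd): kg·m²/s²  ✗
  voltage (V = IR): kg·m²/(s³·A)  ✗

Only pressure has units kg/(m·s²).

Answer: pressure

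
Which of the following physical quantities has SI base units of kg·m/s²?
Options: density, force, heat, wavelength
Checking the SI base units of each option:
  density (ρ = m/V): kg/m³  ✗
  force (F = ma): kg·m/s²  ✓ matches
  heat (Q = mcΔT): kg·m²/s²  ✗
  wavelength (λ = v/f): m  ✗

Only force has units kg·m/s².

Answer: force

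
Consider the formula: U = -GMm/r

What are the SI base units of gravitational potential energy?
Units of each symbol in U = -GMm/r:
  G (gravitational constant): m³/(kg·s²)
  M (mass): kg
  m (mass): kg
  r (distance): m  → in the denominator, contributes 1/m
  The minus sign does not affect the units.

Multiplying the contributions: [m³/(kg·s²)] · [kg] · [kg] · [1/m]
Adding exponents of each base unit: kg: 1, m: 2, s: -2
SI base units of gravitational potential energy: kg·m²/s²

Answer: kg·m²/s²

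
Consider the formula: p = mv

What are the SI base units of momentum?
Units of each symbol in p = mv:
  m (mass): kg
  v (velocity): m/s

Multiplying the contributions: [kg] · [m/s]
Adding exponents of each base unit: kg: 1, m: 1, s: -1
SI base units of momentum: kg·m/s

Answer: kg·m/s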